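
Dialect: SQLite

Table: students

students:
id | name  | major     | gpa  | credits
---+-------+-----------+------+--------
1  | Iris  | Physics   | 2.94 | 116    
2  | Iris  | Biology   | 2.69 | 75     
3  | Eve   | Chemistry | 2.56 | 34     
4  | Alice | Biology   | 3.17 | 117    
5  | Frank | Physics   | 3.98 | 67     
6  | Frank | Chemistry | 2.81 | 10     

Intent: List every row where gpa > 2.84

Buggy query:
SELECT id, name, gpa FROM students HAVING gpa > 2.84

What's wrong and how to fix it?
Bug: This is a non-aggregate query (no GROUP BY, no aggregates), so in SQLite the HAVING clause is invalid here; a row-level condition belongs in WHERE

Fix: Replace HAVING with WHERE since the condition applies to individual rows

Corrected query:
SELECT id, name, gpa FROM students WHERE gpa > 2.84

Result:
id | name  | gpa 
---+-------+-----
1  | Iris  | 2.94
4  | Alice | 3.17
5  | Frank | 3.98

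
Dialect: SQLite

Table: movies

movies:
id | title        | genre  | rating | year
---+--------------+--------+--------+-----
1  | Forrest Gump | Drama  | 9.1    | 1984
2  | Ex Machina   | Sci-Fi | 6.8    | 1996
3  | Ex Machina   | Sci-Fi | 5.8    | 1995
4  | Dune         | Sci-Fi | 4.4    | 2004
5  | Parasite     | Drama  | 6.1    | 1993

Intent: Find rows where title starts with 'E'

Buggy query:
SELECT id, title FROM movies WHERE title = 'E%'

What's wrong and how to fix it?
Bug: Wildcards only work with LIKE; '=' treats '%' as a literal character

Fix: Replace '=' with LIKE so 'E%' is treated as a pattern

Corrected query:
SELECT id, title FROM movies WHERE title LIKE 'E%'

Result:
id | title     
---+-----------
2  | Ex Machina
3  | Ex Machina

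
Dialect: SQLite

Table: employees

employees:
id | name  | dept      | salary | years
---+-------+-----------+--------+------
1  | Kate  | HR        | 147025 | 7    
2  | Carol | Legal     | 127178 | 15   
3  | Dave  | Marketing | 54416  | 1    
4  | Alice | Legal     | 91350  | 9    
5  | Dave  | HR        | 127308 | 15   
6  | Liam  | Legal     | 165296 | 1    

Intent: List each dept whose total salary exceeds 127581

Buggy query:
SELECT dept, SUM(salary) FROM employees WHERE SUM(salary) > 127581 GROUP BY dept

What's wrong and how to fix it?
Bug: WHERE runs before GROUP BY, so aggregates aren't available there

Fix: Use HAVING (which filters groups after aggregation) instead of WHERE

Corrected query:
SELECT dept, SUM(salary) FROM employees GROUP BY dept HAVING SUM(salary) > 127581

Result:
dept  | SUM(salary)
------+------------
HR    | 274333     
Legal | 383824     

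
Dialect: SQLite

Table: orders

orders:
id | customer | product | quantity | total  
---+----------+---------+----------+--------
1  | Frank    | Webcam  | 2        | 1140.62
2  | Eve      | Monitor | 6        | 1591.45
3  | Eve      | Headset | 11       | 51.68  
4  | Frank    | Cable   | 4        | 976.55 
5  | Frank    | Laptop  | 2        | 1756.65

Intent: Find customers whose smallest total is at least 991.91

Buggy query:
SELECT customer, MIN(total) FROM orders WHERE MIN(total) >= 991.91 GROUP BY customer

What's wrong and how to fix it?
Bug: MIN() in WHERE is a misuse of aggregate

Fix: Use HAVING for the per-group MIN condition

Corrected query:
SELECT customer, MIN(total) FROM orders GROUP BY customer HAVING MIN(total) >= 991.91

Result:
(no rows)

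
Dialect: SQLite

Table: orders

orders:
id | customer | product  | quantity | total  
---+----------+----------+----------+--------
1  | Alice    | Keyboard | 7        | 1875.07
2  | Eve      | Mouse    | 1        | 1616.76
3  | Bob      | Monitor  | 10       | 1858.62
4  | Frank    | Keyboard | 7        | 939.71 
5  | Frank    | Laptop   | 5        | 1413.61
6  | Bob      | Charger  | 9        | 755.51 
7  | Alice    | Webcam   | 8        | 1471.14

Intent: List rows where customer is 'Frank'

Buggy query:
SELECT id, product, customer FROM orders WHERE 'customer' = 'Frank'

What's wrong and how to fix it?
Bug: 'customer' in single quotes is a string literal, not the column; the comparison is literal-vs-literal and never true

Fix: Reference the column as customer without single quotes

Corrected query:
SELECT id, product, customer FROM orders WHERE customer = 'Frank'

Result:
id | product  | customer
---+----------+---------
4  | Keyboard | Frank   
5  | Laptop   | Frank   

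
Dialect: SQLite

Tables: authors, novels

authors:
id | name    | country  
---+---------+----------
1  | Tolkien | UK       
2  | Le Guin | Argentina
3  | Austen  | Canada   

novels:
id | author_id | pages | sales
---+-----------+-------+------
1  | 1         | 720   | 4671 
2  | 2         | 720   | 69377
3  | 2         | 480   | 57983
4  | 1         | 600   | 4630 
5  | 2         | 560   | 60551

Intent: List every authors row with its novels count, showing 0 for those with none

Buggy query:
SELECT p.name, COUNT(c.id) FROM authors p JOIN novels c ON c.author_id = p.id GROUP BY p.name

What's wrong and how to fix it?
Bug: INNER JOIN drops authors rows that have no matching novels rows

Fix: Switch to LEFT JOIN to retain unmatched parent rows

Corrected query:
SELECT p.name, COUNT(c.id) FROM authors p LEFT JOIN novels c ON c.author_id = p.id GROUP BY p.name

Result:
name    | COUNT(c.id)
--------+------------
Austen  | 0          
Le Guin | 3          
Tolkien | 2          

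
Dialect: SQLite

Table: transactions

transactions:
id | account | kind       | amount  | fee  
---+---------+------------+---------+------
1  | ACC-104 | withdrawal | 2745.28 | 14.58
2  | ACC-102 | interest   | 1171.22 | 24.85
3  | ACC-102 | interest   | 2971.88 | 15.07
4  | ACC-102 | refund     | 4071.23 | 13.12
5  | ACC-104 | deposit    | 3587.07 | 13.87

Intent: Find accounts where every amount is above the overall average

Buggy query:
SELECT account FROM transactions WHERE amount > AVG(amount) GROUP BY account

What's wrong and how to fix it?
Bug: WHERE evaluates per row before aggregation, so AVG() is unavailable

Fix: Use a subquery for AVG and a HAVING MIN(...) filter so the condition holds for every row in the group

Corrected query:
SELECT account FROM transactions GROUP BY account HAVING MIN(amount) > (SELECT AVG(amount) FROM transactions)

Result:
(no rows)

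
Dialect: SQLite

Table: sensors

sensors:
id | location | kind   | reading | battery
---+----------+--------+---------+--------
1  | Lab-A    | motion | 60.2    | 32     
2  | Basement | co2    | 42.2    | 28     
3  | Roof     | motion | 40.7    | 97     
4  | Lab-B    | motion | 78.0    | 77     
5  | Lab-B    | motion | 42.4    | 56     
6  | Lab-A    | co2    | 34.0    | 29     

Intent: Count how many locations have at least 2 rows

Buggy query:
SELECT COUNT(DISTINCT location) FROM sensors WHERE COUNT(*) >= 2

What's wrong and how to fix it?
Bug: WHERE filters individual rows, not groups, so a group-level COUNT is invalid there

Fix: Group first with HAVING COUNT(*) >= 2, then COUNT the resulting groups

Corrected query:
SELECT COUNT(*) FROM (SELECT location FROM sensors GROUP BY location HAVING COUNT(*) >= 2)

Result:
COUNT(*)
--------
2       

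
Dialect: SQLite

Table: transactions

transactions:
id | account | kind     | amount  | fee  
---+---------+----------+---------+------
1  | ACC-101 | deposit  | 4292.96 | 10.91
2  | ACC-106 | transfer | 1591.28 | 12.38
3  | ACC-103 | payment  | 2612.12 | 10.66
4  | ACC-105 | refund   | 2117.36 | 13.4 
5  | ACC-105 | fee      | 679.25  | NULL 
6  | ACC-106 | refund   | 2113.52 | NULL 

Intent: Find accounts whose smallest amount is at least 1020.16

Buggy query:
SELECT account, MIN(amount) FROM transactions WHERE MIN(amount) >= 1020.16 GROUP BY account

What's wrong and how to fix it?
Bug: MIN() in WHERE is a misuse of aggregate

Fix: Replace WHERE with HAVING after the GROUP BY

Corrected query:
SELECT account, MIN(amount) FROM transactions GROUP BY account HAVING MIN(amount) >= 1020.16

Result:
account | MIN(amount)
--------+------------
ACC-101 | 4292.96    
ACC-103 | 2612.12    
ACC-106 | 1591.28    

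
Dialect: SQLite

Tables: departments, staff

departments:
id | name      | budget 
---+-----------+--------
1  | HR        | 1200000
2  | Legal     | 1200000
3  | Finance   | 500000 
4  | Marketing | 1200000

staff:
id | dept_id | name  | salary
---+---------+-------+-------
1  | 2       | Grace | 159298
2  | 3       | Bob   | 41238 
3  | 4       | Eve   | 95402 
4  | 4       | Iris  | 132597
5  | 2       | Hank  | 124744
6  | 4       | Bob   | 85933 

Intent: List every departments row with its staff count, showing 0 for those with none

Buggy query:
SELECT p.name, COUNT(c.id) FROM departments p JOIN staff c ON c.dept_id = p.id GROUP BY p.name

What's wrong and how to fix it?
Bug: INNER JOIN drops departments rows that have no matching staff rows

Fix: Use LEFT JOIN so parents without children still appear (COUNT(c.id) gives 0)

Corrected query:
SELECT p.name, COUNT(c.id) FROM departments p LEFT JOIN staff c ON c.dept_id = p.id GROUP BY p.name

Result:
name      | COUNT(c.id)
----------+------------
Finance   | 1          
HR        | 0          
Legal     | 2          
Marketing | 3          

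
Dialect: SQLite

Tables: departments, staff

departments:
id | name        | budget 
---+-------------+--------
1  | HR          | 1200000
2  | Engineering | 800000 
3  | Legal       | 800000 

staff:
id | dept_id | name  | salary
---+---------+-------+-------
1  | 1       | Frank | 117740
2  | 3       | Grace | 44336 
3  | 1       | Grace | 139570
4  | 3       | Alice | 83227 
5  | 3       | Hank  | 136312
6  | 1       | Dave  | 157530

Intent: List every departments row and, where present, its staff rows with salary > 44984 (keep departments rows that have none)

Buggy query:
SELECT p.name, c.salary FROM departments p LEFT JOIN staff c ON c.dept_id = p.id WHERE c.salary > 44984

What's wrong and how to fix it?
Bug: A WHERE condition on the right-hand table after LEFT JOIN drops unmatched parents

Fix: Move the right-table condition into the ON clause so unmatched parents are kept

Corrected query:
SELECT p.name, c.salary FROM departments p LEFT JOIN staff c ON c.dept_id = p.id AND c.salary > 44984

Result:
name        | salary
------------+-------
HR          | 117740
HR          | 139570
HR          | 157530
Engineering | NULL  
Legal       | 83227 
Legal       | 136312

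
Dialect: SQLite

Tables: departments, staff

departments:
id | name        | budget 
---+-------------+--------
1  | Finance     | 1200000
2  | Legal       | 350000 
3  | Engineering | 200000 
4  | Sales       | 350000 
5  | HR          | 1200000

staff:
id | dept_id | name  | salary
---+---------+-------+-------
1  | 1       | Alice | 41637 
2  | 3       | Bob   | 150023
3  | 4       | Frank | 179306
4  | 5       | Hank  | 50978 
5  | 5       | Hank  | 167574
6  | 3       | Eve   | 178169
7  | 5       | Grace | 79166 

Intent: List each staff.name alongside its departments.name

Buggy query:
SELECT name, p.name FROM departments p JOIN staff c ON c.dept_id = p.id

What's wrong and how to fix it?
Bug: Both tables have a 'name' column; the unqualified reference is ambiguous

Fix: Prefix ambiguous columns with the table alias

Corrected query:
SELECT c.name, p.name FROM departments p JOIN staff c ON c.dept_id = p.id

Result:
name  | name       
------+------------
Alice | Finance    
Bob   | Engineering
Frank | Sales      
Hank  | HR         
Hank  | HR         
Eve   | Engineering
Grace | HR         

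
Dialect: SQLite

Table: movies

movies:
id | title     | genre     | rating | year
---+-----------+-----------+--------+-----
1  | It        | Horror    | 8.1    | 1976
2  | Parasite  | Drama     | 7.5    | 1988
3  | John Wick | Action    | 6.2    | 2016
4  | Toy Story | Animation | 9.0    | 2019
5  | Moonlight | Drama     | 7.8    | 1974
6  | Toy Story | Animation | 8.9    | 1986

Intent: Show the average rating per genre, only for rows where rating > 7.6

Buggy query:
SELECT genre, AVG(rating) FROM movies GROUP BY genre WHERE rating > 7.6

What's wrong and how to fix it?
Bug: WHERE cannot follow GROUP BY

Fix: Move the WHERE clause before GROUP BY

Corrected query:
SELECT genre, AVG(rating) FROM movies WHERE rating > 7.6 GROUP BY genre

Result:
genre     | AVG(rating)
----------+------------
Animation | 8.95       
Drama     | 7.8        
Horror    | 8.1        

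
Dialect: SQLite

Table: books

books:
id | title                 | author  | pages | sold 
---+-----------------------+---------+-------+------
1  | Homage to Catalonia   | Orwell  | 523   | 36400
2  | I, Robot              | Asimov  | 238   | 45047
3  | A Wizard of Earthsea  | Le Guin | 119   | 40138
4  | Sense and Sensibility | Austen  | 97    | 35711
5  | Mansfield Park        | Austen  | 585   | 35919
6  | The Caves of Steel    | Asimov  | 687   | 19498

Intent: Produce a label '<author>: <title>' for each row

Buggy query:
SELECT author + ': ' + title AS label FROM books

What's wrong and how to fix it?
Bug: SQLite uses || for string concatenation; + coerces text to numbers (yielding 0)

Fix: Use the || operator for string concatenation

Corrected query:
SELECT author || ': ' || title AS label FROM books

Result:
label                        
-----------------------------
Orwell: Homage to Catalonia  
Asimov: I, Robot             
Le Guin: A Wizard of Earthsea
Austen: Sense and Sensibility
Austen: Mansfield Park       
Asimov: The Caves of Steel   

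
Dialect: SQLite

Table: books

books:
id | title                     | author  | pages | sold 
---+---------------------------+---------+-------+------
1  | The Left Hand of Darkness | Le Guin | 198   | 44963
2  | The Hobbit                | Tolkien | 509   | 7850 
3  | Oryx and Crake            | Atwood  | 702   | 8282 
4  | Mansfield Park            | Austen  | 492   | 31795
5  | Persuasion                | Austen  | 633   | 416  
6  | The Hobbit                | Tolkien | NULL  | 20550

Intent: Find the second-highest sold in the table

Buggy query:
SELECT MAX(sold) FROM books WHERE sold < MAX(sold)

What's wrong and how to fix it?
Bug: The inner MAX is an aggregate inside WHERE, which is not allowed

Fix: Put the inner MAX in a scalar subquery

Corrected query:
SELECT MAX(sold) FROM books WHERE sold < (SELECT MAX(sold) FROM books)

Result:
MAX(sold)
---------
31795    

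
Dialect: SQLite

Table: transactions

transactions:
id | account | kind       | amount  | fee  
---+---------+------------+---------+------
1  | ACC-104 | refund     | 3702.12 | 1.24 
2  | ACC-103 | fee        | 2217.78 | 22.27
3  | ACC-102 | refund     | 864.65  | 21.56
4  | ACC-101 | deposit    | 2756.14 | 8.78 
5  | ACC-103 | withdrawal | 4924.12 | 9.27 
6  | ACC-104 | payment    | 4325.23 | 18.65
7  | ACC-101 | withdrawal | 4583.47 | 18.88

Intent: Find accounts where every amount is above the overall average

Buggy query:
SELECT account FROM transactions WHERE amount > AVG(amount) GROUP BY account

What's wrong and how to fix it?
Bug: AVG() is an aggregate; it can't sit directly in WHERE

Fix: Compute the overall average in a scalar subquery and compare each group's MIN against it in HAVING

Corrected query:
SELECT account FROM transactions GROUP BY account HAVING MIN(amount) > (SELECT AVG(amount) FROM transactions)

Result:
account
-------
ACC-104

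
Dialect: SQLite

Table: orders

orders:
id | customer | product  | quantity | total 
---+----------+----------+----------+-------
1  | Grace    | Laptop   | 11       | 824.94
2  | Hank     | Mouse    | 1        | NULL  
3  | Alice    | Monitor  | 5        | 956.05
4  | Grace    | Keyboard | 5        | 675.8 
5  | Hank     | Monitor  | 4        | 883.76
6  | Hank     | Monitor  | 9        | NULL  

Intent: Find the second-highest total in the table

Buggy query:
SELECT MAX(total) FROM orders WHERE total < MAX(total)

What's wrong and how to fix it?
Bug: The inner MAX is an aggregate inside WHERE, which is not allowed

Fix: Put the inner MAX in a scalar subquery

Corrected query:
SELECT MAX(total) FROM orders WHERE total < (SELECT MAX(total) FROM orders)

Result:
MAX(total)
----------
883.76    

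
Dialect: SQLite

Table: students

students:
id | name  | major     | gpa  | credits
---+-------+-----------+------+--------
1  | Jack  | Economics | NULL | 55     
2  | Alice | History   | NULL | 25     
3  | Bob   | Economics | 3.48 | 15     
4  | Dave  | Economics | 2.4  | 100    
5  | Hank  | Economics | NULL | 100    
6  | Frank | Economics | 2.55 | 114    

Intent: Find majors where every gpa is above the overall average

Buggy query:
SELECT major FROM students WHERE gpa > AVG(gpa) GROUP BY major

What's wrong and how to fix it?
Bug: WHERE evaluates per row before aggregation, so AVG() is unavailable

Fix: Use a subquery for AVG and a HAVING MIN(...) filter so the condition holds for every row in the group

Corrected query:
SELECT major FROM students GROUP BY major HAVING MIN(gpa) > (SELECT AVG(gpa) FROM students)

Result:
(no rows)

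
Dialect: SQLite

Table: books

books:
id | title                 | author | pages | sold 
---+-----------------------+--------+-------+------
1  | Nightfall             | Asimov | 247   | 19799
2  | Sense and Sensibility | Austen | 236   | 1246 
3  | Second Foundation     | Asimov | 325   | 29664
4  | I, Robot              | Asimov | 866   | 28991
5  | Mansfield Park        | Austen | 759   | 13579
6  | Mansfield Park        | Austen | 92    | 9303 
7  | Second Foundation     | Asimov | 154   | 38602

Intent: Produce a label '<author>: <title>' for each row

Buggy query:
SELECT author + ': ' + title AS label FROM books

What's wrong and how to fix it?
Bug: '+' is numeric addition; on text columns SQLite converts them to 0 instead of concatenating

Fix: Replace + with || to concatenate text

Corrected query:
SELECT author || ': ' || title AS label FROM books

Result:
label                        
-----------------------------
Asimov: Nightfall            
Austen: Sense and Sensibility
Asimov: Second Foundation    
Asimov: I, Robot             
Austen: Mansfield Park       
Austen: Mansfield Park       
Asimov: Second Foundation    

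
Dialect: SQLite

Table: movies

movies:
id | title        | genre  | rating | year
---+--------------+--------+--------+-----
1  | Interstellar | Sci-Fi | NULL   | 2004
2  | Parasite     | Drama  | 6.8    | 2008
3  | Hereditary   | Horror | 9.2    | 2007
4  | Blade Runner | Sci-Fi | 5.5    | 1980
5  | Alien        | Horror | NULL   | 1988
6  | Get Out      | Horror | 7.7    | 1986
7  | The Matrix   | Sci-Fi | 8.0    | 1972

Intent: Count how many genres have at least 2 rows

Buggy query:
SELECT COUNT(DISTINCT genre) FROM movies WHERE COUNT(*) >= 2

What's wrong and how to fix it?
Bug: COUNT(*) cannot appear in WHERE; the per-group count doesn't exist yet

Fix: Use a subquery that GROUPs and filters with HAVING, then count its rows

Corrected query:
SELECT COUNT(*) FROM (SELECT genre FROM movies GROUP BY genre HAVING COUNT(*) >= 2)

Result:
COUNT(*)
--------
2       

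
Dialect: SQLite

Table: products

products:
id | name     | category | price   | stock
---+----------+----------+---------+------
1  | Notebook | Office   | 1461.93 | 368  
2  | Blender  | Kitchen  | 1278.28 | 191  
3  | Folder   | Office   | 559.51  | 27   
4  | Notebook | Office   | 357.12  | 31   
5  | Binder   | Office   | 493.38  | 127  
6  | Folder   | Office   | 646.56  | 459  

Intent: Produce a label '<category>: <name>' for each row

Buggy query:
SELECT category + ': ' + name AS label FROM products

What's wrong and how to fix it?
Bug: '+' is numeric addition; on text columns SQLite converts them to 0 instead of concatenating

Fix: Use the || operator for string concatenation

Corrected query:
SELECT category || ': ' || name AS label FROM products

Result:
label           
----------------
Office: Notebook
Kitchen: Blender
Office: Folder  
Office: Notebook
Office: Binder  
Office: Folder  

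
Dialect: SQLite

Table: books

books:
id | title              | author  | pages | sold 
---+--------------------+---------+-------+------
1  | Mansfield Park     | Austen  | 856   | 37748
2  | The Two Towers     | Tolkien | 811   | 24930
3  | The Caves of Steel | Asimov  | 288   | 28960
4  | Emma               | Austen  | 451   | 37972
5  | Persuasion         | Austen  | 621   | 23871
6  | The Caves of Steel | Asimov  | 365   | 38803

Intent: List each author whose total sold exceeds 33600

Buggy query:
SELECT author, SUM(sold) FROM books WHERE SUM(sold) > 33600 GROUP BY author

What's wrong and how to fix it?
Bug: WHERE runs before GROUP BY, so aggregates aren't available there

Fix: Move the aggregate condition to a HAVING clause

Corrected query:
SELECT author, SUM(sold) FROM books GROUP BY author HAVING SUM(sold) > 33600

Result:
author | SUM(sold)
-------+----------
Asimov | 67763    
Austen | 99591    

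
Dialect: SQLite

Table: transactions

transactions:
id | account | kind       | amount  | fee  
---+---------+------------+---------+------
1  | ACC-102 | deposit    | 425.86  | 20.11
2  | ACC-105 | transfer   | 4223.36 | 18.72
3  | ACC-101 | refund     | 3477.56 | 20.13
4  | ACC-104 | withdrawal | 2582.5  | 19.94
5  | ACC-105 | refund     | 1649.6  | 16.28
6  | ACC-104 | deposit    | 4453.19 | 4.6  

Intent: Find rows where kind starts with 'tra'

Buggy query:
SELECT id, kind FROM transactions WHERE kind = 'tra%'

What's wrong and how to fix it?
Bug: '=' compares the literal string including the % character; pattern matching needs LIKE

Fix: Replace '=' with LIKE so 'tra%' is treated as a pattern

Corrected query:
SELECT id, kind FROM transactions WHERE kind LIKE 'tra%'

Result:
id | kind    
---+---------
2  | transfer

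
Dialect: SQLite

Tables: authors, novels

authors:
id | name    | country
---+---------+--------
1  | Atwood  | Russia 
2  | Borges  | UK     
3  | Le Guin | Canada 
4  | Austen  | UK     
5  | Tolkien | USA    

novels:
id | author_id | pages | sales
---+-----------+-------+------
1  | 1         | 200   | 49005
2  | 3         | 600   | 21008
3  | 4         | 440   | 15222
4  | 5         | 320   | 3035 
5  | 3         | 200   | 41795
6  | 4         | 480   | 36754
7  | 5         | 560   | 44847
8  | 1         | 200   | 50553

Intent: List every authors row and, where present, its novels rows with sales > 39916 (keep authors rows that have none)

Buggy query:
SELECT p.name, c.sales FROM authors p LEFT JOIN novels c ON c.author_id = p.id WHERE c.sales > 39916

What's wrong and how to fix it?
Bug: Filtering c.sales in WHERE discards the NULL rows produced by LEFT JOIN, turning it into an inner join

Fix: Move the right-table condition into the ON clause so unmatched parents are kept

Corrected query:
SELECT p.name, c.sales FROM authors p LEFT JOIN novels c ON c.author_id = p.id AND c.sales > 39916

Result:
name    | sales
--------+------
Atwood  | 49005
Atwood  | 50553
Borges  | NULL 
Le Guin | 41795
Austen  | NULL 
Tolkien | 44847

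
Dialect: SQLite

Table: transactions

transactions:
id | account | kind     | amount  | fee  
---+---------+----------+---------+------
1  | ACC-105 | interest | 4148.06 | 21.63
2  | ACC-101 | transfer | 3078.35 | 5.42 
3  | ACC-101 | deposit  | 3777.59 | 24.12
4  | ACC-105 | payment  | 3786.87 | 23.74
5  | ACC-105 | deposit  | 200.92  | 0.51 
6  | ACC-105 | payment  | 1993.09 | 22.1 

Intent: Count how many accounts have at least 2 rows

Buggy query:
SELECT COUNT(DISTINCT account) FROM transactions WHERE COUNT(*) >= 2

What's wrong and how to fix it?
Bug: COUNT(*) cannot appear in WHERE; the per-group count doesn't exist yet

Fix: Group first with HAVING COUNT(*) >= 2, then COUNT the resulting groups

Corrected query:
SELECT COUNT(*) FROM (SELECT account FROM transactions GROUP BY account HAVING COUNT(*) >= 2)

Result:
COUNT(*)
--------
2       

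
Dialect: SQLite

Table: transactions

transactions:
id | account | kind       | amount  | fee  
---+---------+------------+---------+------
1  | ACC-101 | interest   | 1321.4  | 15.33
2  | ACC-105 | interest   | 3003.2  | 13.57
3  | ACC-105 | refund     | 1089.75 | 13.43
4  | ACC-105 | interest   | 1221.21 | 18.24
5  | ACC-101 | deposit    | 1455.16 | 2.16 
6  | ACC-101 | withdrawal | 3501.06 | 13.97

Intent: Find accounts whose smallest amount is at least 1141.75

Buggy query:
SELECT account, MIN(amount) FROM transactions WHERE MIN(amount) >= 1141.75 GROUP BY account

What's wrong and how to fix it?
Bug: MIN() in WHERE is a misuse of aggregate

Fix: Replace WHERE with HAVING after the GROUP BY

Corrected query:
SELECT account, MIN(amount) FROM transactions GROUP BY account HAVING MIN(amount) >= 1141.75

Result:
account | MIN(amount)
--------+------------
ACC-101 | 1321.4     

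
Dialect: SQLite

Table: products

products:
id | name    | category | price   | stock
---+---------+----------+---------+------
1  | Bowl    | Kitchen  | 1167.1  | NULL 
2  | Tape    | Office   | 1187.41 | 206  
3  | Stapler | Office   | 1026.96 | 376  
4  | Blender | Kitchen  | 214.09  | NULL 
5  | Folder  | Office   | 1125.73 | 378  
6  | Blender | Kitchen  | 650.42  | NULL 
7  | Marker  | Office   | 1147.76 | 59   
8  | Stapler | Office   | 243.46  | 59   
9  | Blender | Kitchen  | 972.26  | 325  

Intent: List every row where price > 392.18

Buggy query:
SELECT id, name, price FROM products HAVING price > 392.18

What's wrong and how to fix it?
Bug: HAVING filters the output of aggregation, but this query has no GROUP BY and no aggregate functions, so SQLite rejects it (HAVING clause on a non-aggregate query); the condition here is per row

Fix: Replace HAVING with WHERE since the condition applies to individual rows

Corrected query:
SELECT id, name, price FROM products WHERE price > 392.18

Result:
id | name    | price  
---+---------+--------
1  | Bowl    | 1167.1 
2  | Tape    | 1187.41
3  | Stapler | 1026.96
5  | Folder  | 1125.73
6  | Blender | 650.42 
7  | Marker  | 1147.76
9  | Blender | 972.26 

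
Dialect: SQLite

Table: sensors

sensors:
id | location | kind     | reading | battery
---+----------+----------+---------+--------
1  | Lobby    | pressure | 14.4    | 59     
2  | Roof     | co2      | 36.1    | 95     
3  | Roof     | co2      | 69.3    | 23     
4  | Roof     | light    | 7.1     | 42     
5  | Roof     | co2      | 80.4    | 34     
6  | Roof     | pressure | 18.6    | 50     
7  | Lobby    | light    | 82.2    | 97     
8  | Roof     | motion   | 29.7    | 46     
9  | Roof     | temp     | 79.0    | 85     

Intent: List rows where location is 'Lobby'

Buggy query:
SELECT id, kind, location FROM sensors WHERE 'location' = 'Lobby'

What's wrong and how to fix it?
Bug: 'location' in single quotes is a string literal, not the column; the comparison is literal-vs-literal and never true

Fix: Reference the column as location without single quotes

Corrected query:
SELECT id, kind, location FROM sensors WHERE location = 'Lobby'

Result:
id | kind     | location
---+----------+---------
1  | pressure | Lobby   
7  | light    | Lobby   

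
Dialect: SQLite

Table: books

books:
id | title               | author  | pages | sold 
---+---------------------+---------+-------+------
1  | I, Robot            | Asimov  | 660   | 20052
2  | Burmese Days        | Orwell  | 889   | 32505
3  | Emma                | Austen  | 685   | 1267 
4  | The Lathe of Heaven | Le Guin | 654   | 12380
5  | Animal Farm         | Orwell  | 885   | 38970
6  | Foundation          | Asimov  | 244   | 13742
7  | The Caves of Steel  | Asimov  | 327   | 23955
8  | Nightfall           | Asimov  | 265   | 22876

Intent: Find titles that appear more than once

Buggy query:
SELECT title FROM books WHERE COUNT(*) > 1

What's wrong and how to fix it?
Bug: COUNT(*) is an aggregate and cannot be used in WHERE

Fix: GROUP BY title, then filter groups with HAVING COUNT(*) > 1

Corrected query:
SELECT title FROM books GROUP BY title HAVING COUNT(*) > 1

Result:
(no rows)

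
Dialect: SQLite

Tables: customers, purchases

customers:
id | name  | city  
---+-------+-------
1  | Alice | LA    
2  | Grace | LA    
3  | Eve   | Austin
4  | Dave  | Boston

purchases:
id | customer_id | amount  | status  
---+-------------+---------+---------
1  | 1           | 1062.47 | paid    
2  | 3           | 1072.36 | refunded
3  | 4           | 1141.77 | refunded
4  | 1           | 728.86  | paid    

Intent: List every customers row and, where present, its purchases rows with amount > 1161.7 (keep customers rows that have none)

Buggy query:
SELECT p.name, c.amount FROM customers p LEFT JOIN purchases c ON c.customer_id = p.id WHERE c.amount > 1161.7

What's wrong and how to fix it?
Bug: A WHERE condition on the right-hand table after LEFT JOIN drops unmatched parents

Fix: Put 'c.amount > 1161.7' in the JOIN's ON clause instead of WHERE

Corrected query:
SELECT p.name, c.amount FROM customers p LEFT JOIN purchases c ON c.customer_id = p.id AND c.amount > 1161.7

Result:
name  | amount
------+-------
Alice | NULL  
Grace | NULL  
Eve   | NULL  
Dave  | NULL  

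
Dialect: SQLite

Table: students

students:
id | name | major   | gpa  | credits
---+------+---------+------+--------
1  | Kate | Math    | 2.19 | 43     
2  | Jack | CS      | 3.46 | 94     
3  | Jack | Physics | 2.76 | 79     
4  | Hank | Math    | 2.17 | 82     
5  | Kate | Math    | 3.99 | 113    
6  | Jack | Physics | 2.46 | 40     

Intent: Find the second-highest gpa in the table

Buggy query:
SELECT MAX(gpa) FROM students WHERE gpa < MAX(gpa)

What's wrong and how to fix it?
Bug: MAX(gpa) on the right of the comparison is an aggregate-in-WHERE error

Fix: Compute the overall MAX in a subquery, then take MAX of rows below it

Corrected query:
SELECT MAX(gpa) FROM students WHERE gpa < (SELECT MAX(gpa) FROM students)

Result:
MAX(gpa)
--------
3.46    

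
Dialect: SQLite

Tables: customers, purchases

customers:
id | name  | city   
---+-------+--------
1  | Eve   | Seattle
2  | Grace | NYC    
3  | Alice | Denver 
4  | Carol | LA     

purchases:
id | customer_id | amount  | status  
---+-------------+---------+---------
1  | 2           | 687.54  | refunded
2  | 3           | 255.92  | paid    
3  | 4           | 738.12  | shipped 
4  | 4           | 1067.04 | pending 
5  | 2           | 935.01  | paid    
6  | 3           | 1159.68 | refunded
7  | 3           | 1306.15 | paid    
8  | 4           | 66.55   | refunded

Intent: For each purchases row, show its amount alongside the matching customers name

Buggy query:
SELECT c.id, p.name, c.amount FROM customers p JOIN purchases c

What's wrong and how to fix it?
Bug: Missing join condition: each purchases row is matched to all customers rows instead of just its own

Fix: Add ON c.customer_id = p.id to the JOIN

Corrected query:
SELECT c.id, p.name, c.amount FROM customers p JOIN purchases c ON c.customer_id = p.id

Result:
id | name  | amount 
---+-------+--------
1  | Grace | 687.54 
2  | Alice | 255.92 
3  | Carol | 738.12 
4  | Carol | 1067.04
5  | Grace | 935.01 
6  | Alice | 1159.68
7  | Alice | 1306.15
8  | Carol | 66.55  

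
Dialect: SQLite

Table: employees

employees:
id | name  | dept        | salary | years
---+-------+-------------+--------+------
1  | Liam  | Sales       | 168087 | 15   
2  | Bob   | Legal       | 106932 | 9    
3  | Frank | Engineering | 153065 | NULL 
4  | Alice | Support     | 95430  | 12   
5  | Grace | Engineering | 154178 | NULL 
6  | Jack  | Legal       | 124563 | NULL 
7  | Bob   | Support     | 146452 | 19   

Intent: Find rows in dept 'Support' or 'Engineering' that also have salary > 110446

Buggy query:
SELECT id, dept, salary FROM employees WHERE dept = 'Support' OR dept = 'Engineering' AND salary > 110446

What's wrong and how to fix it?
Bug: AND binds tighter than OR, so this parses as dept = 'Support' OR (dept = 'Engineering' AND salary > 110446)

Fix: Add parentheses around the OR so the AND applies to both alternatives

Corrected query:
SELECT id, dept, salary FROM employees WHERE (dept = 'Support' OR dept = 'Engineering') AND salary > 110446

Result:
id | dept        | salary
---+-------------+-------
3  | Engineering | 153065
5  | Engineering | 154178
7  | Support     | 146452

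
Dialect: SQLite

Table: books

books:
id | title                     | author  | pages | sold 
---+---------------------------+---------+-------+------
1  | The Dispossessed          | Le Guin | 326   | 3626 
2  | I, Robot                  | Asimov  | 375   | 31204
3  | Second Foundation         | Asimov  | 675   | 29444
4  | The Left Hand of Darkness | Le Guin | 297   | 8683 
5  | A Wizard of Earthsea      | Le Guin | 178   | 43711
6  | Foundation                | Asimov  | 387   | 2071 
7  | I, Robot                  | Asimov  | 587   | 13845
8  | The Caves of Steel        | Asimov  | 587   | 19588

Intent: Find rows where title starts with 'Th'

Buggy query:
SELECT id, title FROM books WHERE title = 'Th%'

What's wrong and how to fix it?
Bug: '=' compares the literal string including the % character; pattern matching needs LIKE

Fix: Replace '=' with LIKE so 'Th%' is treated as a pattern

Corrected query:
SELECT id, title FROM books WHERE title LIKE 'Th%'

Result:
id | title                    
---+--------------------------
1  | The Dispossessed         
4  | The Left Hand of Darkness
8  | The Caves of Steel       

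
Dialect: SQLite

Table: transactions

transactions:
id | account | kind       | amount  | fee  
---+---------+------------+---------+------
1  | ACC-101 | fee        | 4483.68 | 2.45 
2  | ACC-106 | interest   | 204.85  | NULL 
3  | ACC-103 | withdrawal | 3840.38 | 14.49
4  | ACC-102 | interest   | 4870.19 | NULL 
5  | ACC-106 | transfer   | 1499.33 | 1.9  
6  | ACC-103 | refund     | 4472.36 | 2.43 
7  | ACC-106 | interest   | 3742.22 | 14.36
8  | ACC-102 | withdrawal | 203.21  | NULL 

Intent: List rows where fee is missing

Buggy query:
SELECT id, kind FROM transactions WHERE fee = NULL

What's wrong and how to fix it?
Bug: Comparing to NULL with '=' never matches; NULL = NULL is unknown, not true

Fix: Replace '= NULL' with 'IS NULL'

Corrected query:
SELECT id, kind FROM transactions WHERE fee IS NULL

Result:
id | kind      
---+-----------
2  | interest  
4  | interest  
8  | withdrawal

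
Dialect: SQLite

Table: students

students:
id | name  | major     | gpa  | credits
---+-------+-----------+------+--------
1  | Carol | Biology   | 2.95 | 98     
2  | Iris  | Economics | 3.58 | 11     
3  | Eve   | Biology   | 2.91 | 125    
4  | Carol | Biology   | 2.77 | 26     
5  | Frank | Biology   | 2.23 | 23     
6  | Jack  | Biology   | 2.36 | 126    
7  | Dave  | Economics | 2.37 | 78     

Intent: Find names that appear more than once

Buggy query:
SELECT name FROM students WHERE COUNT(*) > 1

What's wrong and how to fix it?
Bug: COUNT(*) is an aggregate and cannot be used in WHERE

Fix: GROUP BY name, then filter groups with HAVING COUNT(*) > 1

Corrected query:
SELECT name FROM students GROUP BY name HAVING COUNT(*) > 1

Result:
name 
-----
Carol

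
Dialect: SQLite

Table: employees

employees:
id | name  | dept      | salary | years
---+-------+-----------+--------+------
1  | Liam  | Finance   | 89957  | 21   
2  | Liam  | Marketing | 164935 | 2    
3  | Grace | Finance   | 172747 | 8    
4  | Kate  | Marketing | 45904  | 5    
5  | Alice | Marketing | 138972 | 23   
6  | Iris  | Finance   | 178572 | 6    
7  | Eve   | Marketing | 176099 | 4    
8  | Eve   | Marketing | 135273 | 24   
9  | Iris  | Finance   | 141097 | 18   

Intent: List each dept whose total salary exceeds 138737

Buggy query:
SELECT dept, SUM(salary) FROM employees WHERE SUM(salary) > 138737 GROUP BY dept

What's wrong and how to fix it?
Bug: SUM(salary) is an aggregate, but WHERE filters rows before aggregation

Fix: Move the aggregate condition to a HAVING clause

Corrected query:
SELECT dept, SUM(salary) FROM employees GROUP BY dept HAVING SUM(salary) > 138737

Result:
dept      | SUM(salary)
----------+------------
Finance   | 582373     
Marketing | 661183     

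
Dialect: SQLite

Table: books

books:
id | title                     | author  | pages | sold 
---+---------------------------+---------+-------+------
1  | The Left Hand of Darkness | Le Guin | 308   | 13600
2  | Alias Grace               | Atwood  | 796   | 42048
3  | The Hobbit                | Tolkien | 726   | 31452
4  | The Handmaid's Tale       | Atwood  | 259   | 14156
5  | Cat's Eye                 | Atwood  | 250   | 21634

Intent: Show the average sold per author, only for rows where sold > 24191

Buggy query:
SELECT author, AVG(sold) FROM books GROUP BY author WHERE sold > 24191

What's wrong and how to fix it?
Bug: Row-level WHERE must come before GROUP BY in the clause order

Fix: Place WHERE between FROM and GROUP BY

Corrected query:
SELECT author, AVG(sold) FROM books WHERE sold > 24191 GROUP BY author

Result:
author  | AVG(sold)
--------+----------
Atwood  | 42048    
Tolkien | 31452    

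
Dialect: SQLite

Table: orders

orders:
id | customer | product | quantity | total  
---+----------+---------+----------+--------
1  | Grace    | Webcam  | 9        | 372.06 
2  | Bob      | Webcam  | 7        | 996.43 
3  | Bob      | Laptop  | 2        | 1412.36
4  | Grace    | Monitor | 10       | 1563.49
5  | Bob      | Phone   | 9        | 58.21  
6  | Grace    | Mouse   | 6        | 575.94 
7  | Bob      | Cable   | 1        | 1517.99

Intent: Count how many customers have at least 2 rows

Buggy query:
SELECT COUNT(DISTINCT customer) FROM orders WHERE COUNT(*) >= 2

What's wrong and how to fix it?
Bug: COUNT(*) cannot appear in WHERE; the per-group count doesn't exist yet

Fix: Use a subquery that GROUPs and filters with HAVING, then count its rows

Corrected query:
SELECT COUNT(*) FROM (SELECT customer FROM orders GROUP BY customer HAVING COUNT(*) >= 2)

Result:
COUNT(*)
--------
2       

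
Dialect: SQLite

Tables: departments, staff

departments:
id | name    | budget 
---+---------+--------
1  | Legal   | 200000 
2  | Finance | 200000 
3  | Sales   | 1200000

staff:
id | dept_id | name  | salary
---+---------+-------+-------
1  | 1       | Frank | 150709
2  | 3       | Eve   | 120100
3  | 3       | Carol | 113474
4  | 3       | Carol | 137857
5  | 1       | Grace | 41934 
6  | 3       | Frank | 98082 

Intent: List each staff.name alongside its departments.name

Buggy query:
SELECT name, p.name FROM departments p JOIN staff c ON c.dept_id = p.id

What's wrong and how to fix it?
Bug: 'name' exists in both joined tables, so the database can't tell which one is meant

Fix: Prefix ambiguous columns with the table alias

Corrected query:
SELECT c.name, p.name FROM departments p JOIN staff c ON c.dept_id = p.id

Result:
name  | name 
------+------
Frank | Legal
Eve   | Sales
Carol | Sales
Carol | Sales
Grace | Legal
Frank | Sales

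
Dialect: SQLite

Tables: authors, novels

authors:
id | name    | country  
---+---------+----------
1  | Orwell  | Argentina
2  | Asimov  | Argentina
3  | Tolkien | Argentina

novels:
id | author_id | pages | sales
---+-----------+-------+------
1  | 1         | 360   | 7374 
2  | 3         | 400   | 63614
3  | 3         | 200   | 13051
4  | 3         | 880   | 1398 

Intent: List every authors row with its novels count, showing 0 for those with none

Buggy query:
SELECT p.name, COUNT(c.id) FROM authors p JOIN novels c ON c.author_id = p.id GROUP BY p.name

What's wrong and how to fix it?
Bug: An inner join excludes parents with zero children

Fix: Switch to LEFT JOIN to retain unmatched parent rows

Corrected query:
SELECT p.name, COUNT(c.id) FROM authors p LEFT JOIN novels c ON c.author_id = p.id GROUP BY p.name

Result:
name    | COUNT(c.id)
--------+------------
Asimov  | 0          
Orwell  | 1          
Tolkien | 3          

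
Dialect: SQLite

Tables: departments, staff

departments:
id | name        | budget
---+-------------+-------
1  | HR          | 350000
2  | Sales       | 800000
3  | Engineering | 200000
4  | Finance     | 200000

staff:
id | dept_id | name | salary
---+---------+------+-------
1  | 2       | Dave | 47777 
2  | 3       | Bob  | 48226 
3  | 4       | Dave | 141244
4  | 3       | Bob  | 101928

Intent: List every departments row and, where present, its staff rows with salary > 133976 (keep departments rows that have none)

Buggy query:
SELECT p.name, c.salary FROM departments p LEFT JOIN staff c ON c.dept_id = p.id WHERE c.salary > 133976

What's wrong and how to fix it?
Bug: Filtering c.salary in WHERE discards the NULL rows produced by LEFT JOIN, turning it into an inner join

Fix: Move the right-table condition into the ON clause so unmatched parents are kept

Corrected query:
SELECT p.name, c.salary FROM departments p LEFT JOIN staff c ON c.dept_id = p.id AND c.salary > 133976

Result:
name        | salary
------------+-------
HR          | NULL  
Sales       | NULL  
Engineering | NULL  
Finance     | 141244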